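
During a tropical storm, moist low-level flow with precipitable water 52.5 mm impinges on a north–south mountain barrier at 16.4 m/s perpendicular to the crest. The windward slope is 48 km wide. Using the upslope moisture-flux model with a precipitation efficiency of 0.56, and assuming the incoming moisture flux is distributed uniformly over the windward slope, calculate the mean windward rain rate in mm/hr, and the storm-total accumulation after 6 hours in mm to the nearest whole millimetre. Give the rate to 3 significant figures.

R ≈ 36.2 mm/hr; total ≈ 217 mm

Incoming column moisture flux per unit ridge length: F = V × PW = 16.4 × 52.5 = 861 mm·m/s.
Spread over the 48 km slope with efficiency ε = 0.56: R = ε·F/W = 0.56 × 861 / 48000 m = 1.005e-02 mm/s.
R = 1.005e-02 × 3600 = 36.2 mm/hr.
Over 6 h: total = 36.2 × 6 = 217.2 ≈ 217 mm.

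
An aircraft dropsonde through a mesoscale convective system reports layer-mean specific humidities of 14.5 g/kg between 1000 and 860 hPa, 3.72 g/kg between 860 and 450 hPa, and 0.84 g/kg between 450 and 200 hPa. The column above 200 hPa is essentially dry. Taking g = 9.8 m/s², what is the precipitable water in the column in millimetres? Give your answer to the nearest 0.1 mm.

PW ≈ 38.4 mm

Precipitable water is the column-integrated vapour mass per unit area: PW = (1/g) Σ q̄ Δp, with q in kg/kg and Δp in Pa (1 kg/m² of water = 1 mm).
Layer 1000–860 hPa: Δp = 140 hPa = 14000 Pa, q̄ = 0.0145 kg/kg → 0.0145 × 14000 / 9.8 = 20.71 mm
Layer 860–450 hPa: Δp = 410 hPa = 41000 Pa, q̄ = 0.00372 kg/kg → 0.00372 × 41000 / 9.8 = 15.56 mm
Layer 450–200 hPa: Δp = 250 hPa = 25000 Pa, q̄ = 0.00084 kg/kg → 0.00084 × 25000 / 9.8 = 2.14 mm
PW = 20.71 + 15.56 + 2.14 = 38.41 ≈ 38.4 mm.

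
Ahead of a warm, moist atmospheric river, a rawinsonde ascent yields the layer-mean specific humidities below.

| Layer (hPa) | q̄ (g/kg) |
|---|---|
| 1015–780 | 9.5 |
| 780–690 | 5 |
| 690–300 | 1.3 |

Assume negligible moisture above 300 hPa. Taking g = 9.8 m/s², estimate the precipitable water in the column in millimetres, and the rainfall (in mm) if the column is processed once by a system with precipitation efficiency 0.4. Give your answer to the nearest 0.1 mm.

Precipitable water is the column-integrated vapour mass per unit area: PW = (1/g) Σ q̄ Δp, with q in kg/kg and Δp in Pa (1 kg/m² of water = 1 mm).
Layer 1015–780 hPa: Δp = 235 hPa = 23500 Pa, q̄ = 0.0095 kg/kg → 0.0095 × 23500 / 9.8 = 22.78 mm
Layer 780–690 hPa: Δp = 90 hPa = 9000 Pa, q̄ = 0.005 kg/kg → 0.005 × 9000 / 9.8 = 4.59 mm
Layer 690–300 hPa: Δp = 390 hPa = 39000 Pa, q̄ = 0.0013 kg/kg → 0.0013 × 39000 / 9.8 = 5.17 mm
PW = 22.78 + 4.59 + 5.17 = 32.54 ≈ 32.5 mm.
Rainfall = ε × PW = 0.4 × 32.5 = 13.0 mm.

PW ≈ 32.5 mm; rainfall ≈ 13.0 mm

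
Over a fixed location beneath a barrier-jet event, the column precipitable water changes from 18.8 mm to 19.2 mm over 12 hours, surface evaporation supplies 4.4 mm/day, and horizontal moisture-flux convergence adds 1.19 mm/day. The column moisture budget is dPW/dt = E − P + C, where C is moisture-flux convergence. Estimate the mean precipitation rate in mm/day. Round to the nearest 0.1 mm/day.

P ≈ 4.8 mm/day

dPW/dt = (19.2 − 18.8) mm / (12/24 day) = +0.800 mm/day.
P = E + C − dPW/dt = 4.4 + (1.19) − (+0.800) = 4.8 mm/day.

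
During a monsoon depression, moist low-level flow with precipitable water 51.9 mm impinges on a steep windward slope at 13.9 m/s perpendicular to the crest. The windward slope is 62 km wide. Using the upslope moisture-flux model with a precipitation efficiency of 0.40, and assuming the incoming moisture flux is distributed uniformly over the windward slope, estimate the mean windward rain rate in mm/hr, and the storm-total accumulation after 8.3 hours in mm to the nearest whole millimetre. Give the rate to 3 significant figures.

R ≈ 16.8 mm/hr; total ≈ 139 mm

Incoming column moisture flux per unit ridge length: F = V × PW = 13.9 × 51.9 = 721.41 mm·m/s.
Spread over the 62 km slope with efficiency ε = 0.40: R = ε·F/W = 0.40 × 721.41 / 62000 m = 4.654e-03 mm/s.
R = 4.654e-03 × 3600 = 16.8 mm/hr.
Over 8.3 h: total = 16.8 × 8.3 = 139.44 ≈ 139 mm.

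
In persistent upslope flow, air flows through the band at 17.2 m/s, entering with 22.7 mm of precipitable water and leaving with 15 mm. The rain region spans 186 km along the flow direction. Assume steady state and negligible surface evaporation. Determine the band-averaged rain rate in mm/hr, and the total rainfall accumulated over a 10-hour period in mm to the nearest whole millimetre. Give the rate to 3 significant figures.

Column moisture flux per unit crosswind length is F = V × PW.
Inflow: F_in = 17.2 × 22.7 = 390.44 mm·m/s
Outflow: F_out = 17.2 × 15 = 258 mm·m/s
Steady-state rate R = (F_in − F_out)/L = (390.44 − 258) / 186000 m = 7.120e-04 mm/s.
R = 7.120e-04 × 3600 = 2.56 mm/hr.
Over 10 h: total = 2.56 × 10 = 25.6 ≈ 26 mm.

R ≈ 2.56 mm/hr; total ≈ 26 mm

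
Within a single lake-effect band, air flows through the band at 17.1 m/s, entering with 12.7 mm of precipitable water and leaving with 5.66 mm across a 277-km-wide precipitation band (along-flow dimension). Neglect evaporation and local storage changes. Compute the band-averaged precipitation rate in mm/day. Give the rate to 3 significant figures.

Column moisture flux per unit crosswind length is F = V × PW.
Inflow: F_in = 17.1 × 12.7 = 217.17 mm·m/s
Outflow: F_out = 17.1 × 5.66 = 96.786 mm·m/s
Steady-state rate R = (F_in − F_out)/L = (217.17 − 96.786) / 277000 m = 4.346e-04 mm/s.
R = 4.346e-04 × 3600 × 24 = 37.5 mm/day.

R ≈ 37.5 mm/day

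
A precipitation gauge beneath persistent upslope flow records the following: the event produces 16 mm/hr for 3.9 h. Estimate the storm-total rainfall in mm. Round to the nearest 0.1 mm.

Total = Σ Rᵢ Δtᵢ = 16 × 3.9
      = 62.4 = 62.4 mm.

total ≈ 62.4 mm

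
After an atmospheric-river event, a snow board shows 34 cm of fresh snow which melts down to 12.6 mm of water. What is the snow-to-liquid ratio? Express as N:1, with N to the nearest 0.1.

ratio ≈ 27.0

Ratio = snow depth / SWE = 340 mm / 12.6 mm = 27.0, i.e. 27.0:1.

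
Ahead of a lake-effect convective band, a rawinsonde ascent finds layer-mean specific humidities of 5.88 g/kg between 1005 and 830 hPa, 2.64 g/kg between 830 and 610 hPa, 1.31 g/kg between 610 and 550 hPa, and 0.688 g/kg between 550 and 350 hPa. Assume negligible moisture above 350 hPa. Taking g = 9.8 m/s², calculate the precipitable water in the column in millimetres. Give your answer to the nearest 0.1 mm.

PW ≈ 18.6 mm

Precipitable water is the column-integrated vapour mass per unit area: PW = (1/g) Σ q̄ Δp, with q in kg/kg and Δp in Pa (1 kg/m² of water = 1 mm).
Layer 1005–830 hPa: Δp = 175 hPa = 17500 Pa, q̄ = 0.00588 kg/kg → 0.00588 × 17500 / 9.8 = 10.50 mm
Layer 830–610 hPa: Δp = 220 hPa = 22000 Pa, q̄ = 0.00264 kg/kg → 0.00264 × 22000 / 9.8 = 5.93 mm
Layer 610–550 hPa: Δp = 60 hPa = 6000 Pa, q̄ = 0.00131 kg/kg → 0.00131 × 6000 / 9.8 = 0.80 mm
Layer 550–350 hPa: Δp = 200 hPa = 20000 Pa, q̄ = 0.000688 kg/kg → 0.000688 × 20000 / 9.8 = 1.40 mm
PW = 10.50 + 5.93 + 0.80 + 1.40 = 18.63 ≈ 18.6 mm.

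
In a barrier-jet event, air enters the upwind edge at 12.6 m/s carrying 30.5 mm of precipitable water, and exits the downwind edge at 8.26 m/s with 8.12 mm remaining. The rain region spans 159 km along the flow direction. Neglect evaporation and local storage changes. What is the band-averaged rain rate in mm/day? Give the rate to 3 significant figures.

Column moisture flux per unit crosswind length is F = V × PW.
Inflow: F_in = 12.6 × 30.5 = 384.3 mm·m/s
Outflow: F_out = 8.26 × 8.12 = 67.0712 mm·m/s
Steady-state rate R = (F_in − F_out)/L = (384.3 − 67.0712) / 159000 m = 1.995e-03 mm/s.
R = 1.995e-03 × 3600 × 24 = 172 mm/day.

R ≈ 172 mm/day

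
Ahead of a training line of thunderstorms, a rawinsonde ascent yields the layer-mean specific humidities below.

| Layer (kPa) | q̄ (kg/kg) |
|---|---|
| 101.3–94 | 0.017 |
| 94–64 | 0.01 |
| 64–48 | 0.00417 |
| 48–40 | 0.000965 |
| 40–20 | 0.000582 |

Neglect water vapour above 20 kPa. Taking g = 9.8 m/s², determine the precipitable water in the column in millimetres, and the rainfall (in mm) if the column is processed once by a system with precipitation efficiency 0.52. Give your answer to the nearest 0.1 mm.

PW ≈ 52.1 mm; rainfall ≈ 27.1 mm

Precipitable water is the column-integrated vapour mass per unit area: PW = (1/g) Σ q̄ Δp, with q in kg/kg and Δp in Pa (1 kg/m² of water = 1 mm).
Layer 101.3–94 kPa: Δp = 73 hPa = 7300 Pa, q̄ = 0.017 kg/kg → 0.017 × 7300 / 9.8 = 12.66 mm
Layer 94–64 kPa: Δp = 300 hPa = 30000 Pa, q̄ = 0.01 kg/kg → 0.01 × 30000 / 9.8 = 30.61 mm
Layer 64–48 kPa: Δp = 160 hPa = 16000 Pa, q̄ = 0.00417 kg/kg → 0.00417 × 16000 / 9.8 = 6.81 mm
Layer 48–40 kPa: Δp = 80 hPa = 8000 Pa, q̄ = 0.000965 kg/kg → 0.000965 × 8000 / 9.8 = 0.79 mm
Layer 40–20 kPa: Δp = 200 hPa = 20000 Pa, q̄ = 0.000582 kg/kg → 0.000582 × 20000 / 9.8 = 1.19 mm
PW = 12.66 + 30.61 + 6.81 + 0.79 + 1.19 = 52.06 ≈ 52.1 mm.
Rainfall = ε × PW = 0.52 × 52.1 = 27.1 mm.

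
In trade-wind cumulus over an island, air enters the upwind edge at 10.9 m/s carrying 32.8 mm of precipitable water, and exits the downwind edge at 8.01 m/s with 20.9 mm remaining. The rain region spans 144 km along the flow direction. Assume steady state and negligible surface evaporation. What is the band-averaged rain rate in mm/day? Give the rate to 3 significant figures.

R ≈ 114 mm/day

Column moisture flux per unit crosswind length is F = V × PW.
Inflow: F_in = 10.9 × 32.8 = 357.52 mm·m/s
Outflow: F_out = 8.01 × 20.9 = 167.409 mm·m/s
Steady-state rate R = (F_in − F_out)/L = (357.52 − 167.409) / 144000 m = 1.320e-03 mm/s.
R = 1.320e-03 × 3600 × 24 = 114 mm/day.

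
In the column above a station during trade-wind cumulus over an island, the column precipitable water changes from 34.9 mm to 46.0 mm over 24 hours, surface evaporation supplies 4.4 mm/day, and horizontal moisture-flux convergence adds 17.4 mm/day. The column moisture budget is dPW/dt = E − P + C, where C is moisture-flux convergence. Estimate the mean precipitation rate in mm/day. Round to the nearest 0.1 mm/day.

dPW/dt = (46.0 − 34.9) mm / (24/24 day) = +11.100 mm/day.
P = E + C − dPW/dt = 4.4 + (17.4) − (+11.100) = 10.7 mm/day.

P ≈ 10.7 mm/day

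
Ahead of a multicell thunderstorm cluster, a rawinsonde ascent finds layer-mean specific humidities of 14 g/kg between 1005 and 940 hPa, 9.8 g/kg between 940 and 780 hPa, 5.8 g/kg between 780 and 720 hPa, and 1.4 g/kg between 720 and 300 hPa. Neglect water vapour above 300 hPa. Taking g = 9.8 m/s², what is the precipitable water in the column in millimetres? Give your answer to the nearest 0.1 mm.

Precipitable water is the column-integrated vapour mass per unit area: PW = (1/g) Σ q̄ Δp, with q in kg/kg and Δp in Pa (1 kg/m² of water = 1 mm).
Layer 1005–940 hPa: Δp = 65 hPa = 6500 Pa, q̄ = 0.014 kg/kg → 0.014 × 6500 / 9.8 = 9.29 mm
Layer 940–780 hPa: Δp = 160 hPa = 16000 Pa, q̄ = 0.0098 kg/kg → 0.0098 × 16000 / 9.8 = 16.00 mm
Layer 780–720 hPa: Δp = 60 hPa = 6000 Pa, q̄ = 0.0058 kg/kg → 0.0058 × 6000 / 9.8 = 3.55 mm
Layer 720–300 hPa: Δp = 420 hPa = 42000 Pa, q̄ = 0.0014 kg/kg → 0.0014 × 42000 / 9.8 = 6.00 mm
PW = 9.29 + 16.00 + 3.55 + 6.00 = 34.84 ≈ 34.8 mm.

PW ≈ 34.8 mm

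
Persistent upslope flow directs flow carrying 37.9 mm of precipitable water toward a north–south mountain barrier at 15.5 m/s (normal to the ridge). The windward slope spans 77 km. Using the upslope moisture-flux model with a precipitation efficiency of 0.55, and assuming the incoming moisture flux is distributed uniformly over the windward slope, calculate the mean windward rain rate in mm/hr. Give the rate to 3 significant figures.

R ≈ 15.1 mm/hr

Incoming column moisture flux per unit ridge length: F = V × PW = 15.5 × 37.9 = 587.45 mm·m/s.
Spread over the 77 km slope with efficiency ε = 0.55: R = ε·F/W = 0.55 × 587.45 / 77000 m = 4.196e-03 mm/s.
R = 4.196e-03 × 3600 = 15.1 mm/hr.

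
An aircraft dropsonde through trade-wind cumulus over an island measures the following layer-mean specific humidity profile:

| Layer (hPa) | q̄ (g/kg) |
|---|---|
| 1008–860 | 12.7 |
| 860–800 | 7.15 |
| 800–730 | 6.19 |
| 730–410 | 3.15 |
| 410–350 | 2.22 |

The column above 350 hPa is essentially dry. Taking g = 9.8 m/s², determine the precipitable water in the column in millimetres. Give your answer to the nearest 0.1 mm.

Precipitable water is the column-integrated vapour mass per unit area: PW = (1/g) Σ q̄ Δp, with q in kg/kg and Δp in Pa (1 kg/m² of water = 1 mm).
Layer 1008–860 hPa: Δp = 148 hPa = 14800 Pa, q̄ = 0.0127 kg/kg → 0.0127 × 14800 / 9.8 = 19.18 mm
Layer 860–800 hPa: Δp = 60 hPa = 6000 Pa, q̄ = 0.00715 kg/kg → 0.00715 × 6000 / 9.8 = 4.38 mm
Layer 800–730 hPa: Δp = 70 hPa = 7000 Pa, q̄ = 0.00619 kg/kg → 0.00619 × 7000 / 9.8 = 4.42 mm
Layer 730–410 hPa: Δp = 320 hPa = 32000 Pa, q̄ = 0.00315 kg/kg → 0.00315 × 32000 / 9.8 = 10.29 mm
Layer 410–350 hPa: Δp = 60 hPa = 6000 Pa, q̄ = 0.00222 kg/kg → 0.00222 × 6000 / 9.8 = 1.36 mm
PW = 19.18 + 4.38 + 4.42 + 10.29 + 1.36 = 39.63 ≈ 39.6 mm.

PW ≈ 39.6 mm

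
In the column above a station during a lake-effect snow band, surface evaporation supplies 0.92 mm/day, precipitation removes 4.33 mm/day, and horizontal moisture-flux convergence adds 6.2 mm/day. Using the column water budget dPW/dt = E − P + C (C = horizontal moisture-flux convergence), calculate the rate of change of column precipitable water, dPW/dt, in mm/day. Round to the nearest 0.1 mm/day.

dPW/dt ≈ 2.8 mm/day

dPW/dt = E − P + C = 0.92 − 4.33 + (6.2) = 2.8 mm/day.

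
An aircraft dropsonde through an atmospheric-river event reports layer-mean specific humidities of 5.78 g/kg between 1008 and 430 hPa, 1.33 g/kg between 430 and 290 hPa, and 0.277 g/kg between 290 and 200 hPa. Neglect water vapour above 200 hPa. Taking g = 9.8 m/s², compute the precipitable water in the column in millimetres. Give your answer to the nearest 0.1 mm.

PW ≈ 36.2 mm

Precipitable water is the column-integrated vapour mass per unit area: PW = (1/g) Σ q̄ Δp, with q in kg/kg and Δp in Pa (1 kg/m² of water = 1 mm).
Layer 1008–430 hPa: Δp = 578 hPa = 57800 Pa, q̄ = 0.00578 kg/kg → 0.00578 × 57800 / 9.8 = 34.09 mm
Layer 430–290 hPa: Δp = 140 hPa = 14000 Pa, q̄ = 0.00133 kg/kg → 0.00133 × 14000 / 9.8 = 1.90 mm
Layer 290–200 hPa: Δp = 90 hPa = 9000 Pa, q̄ = 0.000277 kg/kg → 0.000277 × 9000 / 9.8 = 0.25 mm
PW = 34.09 + 1.90 + 0.25 = 36.24 ≈ 36.2 mm.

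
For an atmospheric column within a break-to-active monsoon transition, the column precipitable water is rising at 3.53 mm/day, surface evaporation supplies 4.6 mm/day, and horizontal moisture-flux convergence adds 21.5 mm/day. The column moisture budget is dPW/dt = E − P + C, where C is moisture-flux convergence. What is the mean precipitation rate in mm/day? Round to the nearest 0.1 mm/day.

dPW/dt = +3.53 mm/day.
P = E + C − dPW/dt = 4.6 + (21.5) − (+3.53) = 22.6 mm/day.

P ≈ 22.6 mm/day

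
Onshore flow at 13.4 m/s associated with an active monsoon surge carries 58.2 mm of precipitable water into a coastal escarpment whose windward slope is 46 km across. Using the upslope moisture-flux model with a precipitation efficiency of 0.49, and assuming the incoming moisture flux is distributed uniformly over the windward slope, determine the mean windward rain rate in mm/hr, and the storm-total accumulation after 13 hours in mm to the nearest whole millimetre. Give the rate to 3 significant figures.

Incoming column moisture flux per unit ridge length: F = V × PW = 13.4 × 58.2 = 779.88 mm·m/s.
Spread over the 46 km slope with efficiency ε = 0.49: R = ε·F/W = 0.49 × 779.88 / 46000 m = 8.307e-03 mm/s.
R = 8.307e-03 × 3600 = 29.9 mm/hr.
Over 13 h: total = 29.9 × 13 = 388.7 ≈ 389 mm.

R ≈ 29.9 mm/hr; total ≈ 389 mm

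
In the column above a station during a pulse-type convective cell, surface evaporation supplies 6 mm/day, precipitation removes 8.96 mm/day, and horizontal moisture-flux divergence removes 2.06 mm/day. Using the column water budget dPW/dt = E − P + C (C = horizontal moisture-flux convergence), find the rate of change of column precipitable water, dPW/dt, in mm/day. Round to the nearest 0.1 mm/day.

dPW/dt = E − P + C = 6 − 8.96 + (-2.06) = -5.0 mm/day.

dPW/dt ≈ -5.0 mm/day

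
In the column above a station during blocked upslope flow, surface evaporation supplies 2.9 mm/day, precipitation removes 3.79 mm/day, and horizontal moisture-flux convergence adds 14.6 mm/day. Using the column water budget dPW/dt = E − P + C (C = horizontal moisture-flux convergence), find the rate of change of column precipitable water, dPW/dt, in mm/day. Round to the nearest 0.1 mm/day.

dPW/dt ≈ 13.7 mm/day

dPW/dt = E − P + C = 2.9 − 3.79 + (14.6) = 13.7 mm/day.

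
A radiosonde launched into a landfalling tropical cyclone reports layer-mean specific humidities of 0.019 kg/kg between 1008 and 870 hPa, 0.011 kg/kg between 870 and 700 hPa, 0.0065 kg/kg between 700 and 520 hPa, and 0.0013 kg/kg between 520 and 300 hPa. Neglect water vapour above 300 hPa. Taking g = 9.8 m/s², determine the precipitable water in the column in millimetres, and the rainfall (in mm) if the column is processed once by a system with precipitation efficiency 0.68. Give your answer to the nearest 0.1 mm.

Precipitable water is the column-integrated vapour mass per unit area: PW = (1/g) Σ q̄ Δp, with q in kg/kg and Δp in Pa (1 kg/m² of water = 1 mm).
Layer 1008–870 hPa: Δp = 138 hPa = 13800 Pa, q̄ = 0.019 kg/kg → 0.019 × 13800 / 9.8 = 26.76 mm
Layer 870–700 hPa: Δp = 170 hPa = 17000 Pa, q̄ = 0.011 kg/kg → 0.011 × 17000 / 9.8 = 19.08 mm
Layer 700–520 hPa: Δp = 180 hPa = 18000 Pa, q̄ = 0.0065 kg/kg → 0.0065 × 18000 / 9.8 = 11.94 mm
Layer 520–300 hPa: Δp = 220 hPa = 22000 Pa, q̄ = 0.0013 kg/kg → 0.0013 × 22000 / 9.8 = 2.92 mm
PW = 26.76 + 19.08 + 11.94 + 2.92 = 60.70 ≈ 60.7 mm.
Rainfall = ε × PW = 0.68 × 60.7 = 41.3 mm.

PW ≈ 60.7 mm; rainfall ≈ 41.3 mm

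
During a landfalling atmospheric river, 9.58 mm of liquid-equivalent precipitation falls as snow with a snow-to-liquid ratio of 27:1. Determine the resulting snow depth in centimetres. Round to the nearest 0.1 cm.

snow depth ≈ 25.9 cm

Snow depth = liquid × ratio = 9.58 mm × 27 = 258.66 mm = 25.9 cm.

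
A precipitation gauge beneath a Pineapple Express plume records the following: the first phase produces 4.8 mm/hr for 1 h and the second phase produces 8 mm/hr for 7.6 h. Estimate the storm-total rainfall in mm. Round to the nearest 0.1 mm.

Total = Σ Rᵢ Δtᵢ = 4.8 × 1 + 8 × 7.6
      = 4.8 + 60.8 = 65.6 mm.

total ≈ 65.6 mm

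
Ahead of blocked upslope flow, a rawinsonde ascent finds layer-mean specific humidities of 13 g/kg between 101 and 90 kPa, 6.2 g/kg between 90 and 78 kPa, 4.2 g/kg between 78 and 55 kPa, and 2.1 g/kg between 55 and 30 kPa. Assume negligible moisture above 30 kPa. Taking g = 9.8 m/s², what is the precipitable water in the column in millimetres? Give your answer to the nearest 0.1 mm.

Precipitable water is the column-integrated vapour mass per unit area: PW = (1/g) Σ q̄ Δp, with q in kg/kg and Δp in Pa (1 kg/m² of water = 1 mm).
Layer 101–90 kPa: Δp = 110 hPa = 11000 Pa, q̄ = 0.013 kg/kg → 0.013 × 11000 / 9.8 = 14.59 mm
Layer 90–78 kPa: Δp = 120 hPa = 12000 Pa, q̄ = 0.0062 kg/kg → 0.0062 × 12000 / 9.8 = 7.59 mm
Layer 78–55 kPa: Δp = 230 hPa = 23000 Pa, q̄ = 0.0042 kg/kg → 0.0042 × 23000 / 9.8 = 9.86 mm
Layer 55–30 kPa: Δp = 250 hPa = 25000 Pa, q̄ = 0.0021 kg/kg → 0.0021 × 25000 / 9.8 = 5.36 mm
PW = 14.59 + 7.59 + 9.86 + 5.36 = 37.40 ≈ 37.4 mm.

PW ≈ 37.4 mm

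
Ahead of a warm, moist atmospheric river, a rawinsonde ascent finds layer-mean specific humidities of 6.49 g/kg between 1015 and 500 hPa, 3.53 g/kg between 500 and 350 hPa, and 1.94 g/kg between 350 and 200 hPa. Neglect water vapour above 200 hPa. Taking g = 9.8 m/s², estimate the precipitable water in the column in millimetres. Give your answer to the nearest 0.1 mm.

PW ≈ 42.5 mm

Precipitable water is the column-integrated vapour mass per unit area: PW = (1/g) Σ q̄ Δp, with q in kg/kg and Δp in Pa (1 kg/m² of water = 1 mm).
Layer 1015–500 hPa: Δp = 515 hPa = 51500 Pa, q̄ = 0.00649 kg/kg → 0.00649 × 51500 / 9.8 = 34.11 mm
Layer 500–350 hPa: Δp = 150 hPa = 15000 Pa, q̄ = 0.00353 kg/kg → 0.00353 × 15000 / 9.8 = 5.40 mm
Layer 350–200 hPa: Δp = 150 hPa = 15000 Pa, q̄ = 0.00194 kg/kg → 0.00194 × 15000 / 9.8 = 2.97 mm
PW = 34.11 + 5.40 + 2.97 = 42.48 ≈ 42.5 mm.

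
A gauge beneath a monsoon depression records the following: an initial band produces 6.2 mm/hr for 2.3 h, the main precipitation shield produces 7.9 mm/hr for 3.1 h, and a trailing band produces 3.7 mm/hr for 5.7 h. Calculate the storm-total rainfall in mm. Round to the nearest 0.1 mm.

total ≈ 59.8 mm

Total = Σ Rᵢ Δtᵢ = 6.2 × 2.3 + 7.9 × 3.1 + 3.7 × 5.7
      = 14.26 + 24.49 + 21.09 = 59.8 mm.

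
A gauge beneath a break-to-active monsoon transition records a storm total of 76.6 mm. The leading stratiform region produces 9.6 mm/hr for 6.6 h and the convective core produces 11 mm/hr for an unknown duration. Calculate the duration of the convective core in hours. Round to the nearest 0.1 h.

Known phases: 9.6 × 6.6 = 63.36 mm.
Remaining depth = 76.6 − 63.36 = 13.24 mm.
Duration = 13.24 / 11 = 1.2 h.

duration ≈ 1.2 h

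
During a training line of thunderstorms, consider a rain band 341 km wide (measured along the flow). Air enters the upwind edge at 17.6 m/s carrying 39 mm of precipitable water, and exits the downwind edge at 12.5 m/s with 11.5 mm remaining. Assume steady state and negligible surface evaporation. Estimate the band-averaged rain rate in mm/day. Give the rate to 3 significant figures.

R ≈ 137 mm/day

Column moisture flux per unit crosswind length is F = V × PW.
Inflow: F_in = 17.6 × 39 = 686.4 mm·m/s
Outflow: F_out = 12.5 × 11.5 = 143.75 mm·m/s
Steady-state rate R = (F_in − F_out)/L = (686.4 − 143.75) / 341000 m = 1.591e-03 mm/s.
R = 1.591e-03 × 3600 × 24 = 137 mm/day.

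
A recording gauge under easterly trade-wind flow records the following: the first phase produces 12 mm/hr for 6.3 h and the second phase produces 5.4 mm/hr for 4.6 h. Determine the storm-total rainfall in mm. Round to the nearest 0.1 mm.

Total = Σ Rᵢ Δtᵢ = 12 × 6.3 + 5.4 × 4.6
      = 75.6 + 24.84 = 100.4 mm.

total ≈ 100.4 mm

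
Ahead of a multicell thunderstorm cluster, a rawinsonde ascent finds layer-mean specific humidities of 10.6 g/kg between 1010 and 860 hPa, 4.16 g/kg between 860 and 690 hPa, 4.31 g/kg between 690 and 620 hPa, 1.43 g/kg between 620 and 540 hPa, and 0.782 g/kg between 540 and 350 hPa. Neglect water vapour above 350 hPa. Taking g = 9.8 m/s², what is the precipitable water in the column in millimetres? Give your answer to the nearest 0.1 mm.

PW ≈ 29.2 mm

Precipitable water is the column-integrated vapour mass per unit area: PW = (1/g) Σ q̄ Δp, with q in kg/kg and Δp in Pa (1 kg/m² of water = 1 mm).
Layer 1010–860 hPa: Δp = 150 hPa = 15000 Pa, q̄ = 0.0106 kg/kg → 0.0106 × 15000 / 9.8 = 16.22 mm
Layer 860–690 hPa: Δp = 170 hPa = 17000 Pa, q̄ = 0.00416 kg/kg → 0.00416 × 17000 / 9.8 = 7.22 mm
Layer 690–620 hPa: Δp = 70 hPa = 7000 Pa, q̄ = 0.00431 kg/kg → 0.00431 × 7000 / 9.8 = 3.08 mm
Layer 620–540 hPa: Δp = 80 hPa = 8000 Pa, q̄ = 0.00143 kg/kg → 0.00143 × 8000 / 9.8 = 1.17 mm
Layer 540–350 hPa: Δp = 190 hPa = 19000 Pa, q̄ = 0.000782 kg/kg → 0.000782 × 19000 / 9.8 = 1.52 mm
PW = 16.22 + 7.22 + 3.08 + 1.17 + 1.52 = 29.21 ≈ 29.2 mm.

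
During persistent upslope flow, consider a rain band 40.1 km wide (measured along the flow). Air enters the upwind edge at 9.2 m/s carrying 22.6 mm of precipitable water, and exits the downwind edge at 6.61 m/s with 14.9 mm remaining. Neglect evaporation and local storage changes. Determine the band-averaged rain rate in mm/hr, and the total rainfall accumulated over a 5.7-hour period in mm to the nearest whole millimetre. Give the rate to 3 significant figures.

Column moisture flux per unit crosswind length is F = V × PW.
Inflow: F_in = 9.2 × 22.6 = 207.92 mm·m/s
Outflow: F_out = 6.61 × 14.9 = 98.489 mm·m/s
Steady-state rate R = (F_in − F_out)/L = (207.92 − 98.489) / 40100 m = 2.729e-03 mm/s.
R = 2.729e-03 × 3600 = 9.82 mm/hr.
Over 5.7 h: total = 9.82 × 5.7 = 55.974 ≈ 56 mm.

R ≈ 9.82 mm/hr; total ≈ 56 mm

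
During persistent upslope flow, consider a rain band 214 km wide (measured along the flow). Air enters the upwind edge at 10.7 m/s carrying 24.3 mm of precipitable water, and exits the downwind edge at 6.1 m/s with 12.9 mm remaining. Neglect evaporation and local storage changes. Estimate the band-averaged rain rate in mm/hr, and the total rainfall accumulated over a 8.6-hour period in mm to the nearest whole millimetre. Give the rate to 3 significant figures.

R ≈ 3.05 mm/hr; total ≈ 26 mm

Column moisture flux per unit crosswind length is F = V × PW.
Inflow: F_in = 10.7 × 24.3 = 260.01 mm·m/s
Outflow: F_out = 6.1 × 12.9 = 78.69 mm·m/s
Steady-state rate R = (F_in − F_out)/L = (260.01 − 78.69) / 214000 m = 8.473e-04 mm/s.
R = 8.473e-04 × 3600 = 3.05 mm/hr.
Over 8.6 h: total = 3.05 × 8.6 = 26.23 ≈ 26 mm.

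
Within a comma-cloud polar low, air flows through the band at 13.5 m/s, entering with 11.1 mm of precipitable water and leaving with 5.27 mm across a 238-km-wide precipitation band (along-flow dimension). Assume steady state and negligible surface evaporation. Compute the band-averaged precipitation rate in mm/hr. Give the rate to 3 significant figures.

R ≈ 1.19 mm/hr

Column moisture flux per unit crosswind length is F = V × PW.
Inflow: F_in = 13.5 × 11.1 = 149.85 mm·m/s
Outflow: F_out = 13.5 × 5.27 = 71.145 mm·m/s
Steady-state rate R = (F_in − F_out)/L = (149.85 − 71.145) / 238000 m = 3.307e-04 mm/s.
R = 3.307e-04 × 3600 = 1.19 mm/hr.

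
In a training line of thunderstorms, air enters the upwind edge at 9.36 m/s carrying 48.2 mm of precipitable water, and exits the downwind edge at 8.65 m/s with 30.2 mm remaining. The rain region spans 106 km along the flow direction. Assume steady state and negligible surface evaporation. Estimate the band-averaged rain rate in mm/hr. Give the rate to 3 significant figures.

Column moisture flux per unit crosswind length is F = V × PW.
Inflow: F_in = 9.36 × 48.2 = 451.152 mm·m/s
Outflow: F_out = 8.65 × 30.2 = 261.23 mm·m/s
Steady-state rate R = (F_in − F_out)/L = (451.152 − 261.23) / 106000 m = 1.792e-03 mm/s.
R = 1.792e-03 × 3600 = 6.45 mm/hr.

R ≈ 6.45 mm/hr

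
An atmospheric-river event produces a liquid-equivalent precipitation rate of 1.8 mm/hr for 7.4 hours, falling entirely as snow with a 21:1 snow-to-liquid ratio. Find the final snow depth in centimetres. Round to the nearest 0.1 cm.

Liquid-equivalent depth = 1.8 × 7.4 = 13.32 mm.
Snow depth = 13.32 mm × 21 = 279.72 mm = 28.0 cm.

snow depth ≈ 28.0 cm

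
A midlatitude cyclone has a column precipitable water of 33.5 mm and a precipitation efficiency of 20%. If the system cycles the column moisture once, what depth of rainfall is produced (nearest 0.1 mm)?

Rainfall = ε × PW = 0.20 × 33.5 = 6.7 mm.

rainfall ≈ 6.7 mm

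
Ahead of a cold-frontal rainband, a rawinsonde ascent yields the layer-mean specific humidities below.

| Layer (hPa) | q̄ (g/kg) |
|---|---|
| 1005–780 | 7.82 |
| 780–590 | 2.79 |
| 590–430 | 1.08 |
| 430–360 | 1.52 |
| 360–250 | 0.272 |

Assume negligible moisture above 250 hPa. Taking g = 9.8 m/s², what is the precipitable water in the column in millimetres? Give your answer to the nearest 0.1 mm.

Precipitable water is the column-integrated vapour mass per unit area: PW = (1/g) Σ q̄ Δp, with q in kg/kg and Δp in Pa (1 kg/m² of water = 1 mm).
Layer 1005–780 hPa: Δp = 225 hPa = 22500 Pa, q̄ = 0.00782 kg/kg → 0.00782 × 22500 / 9.8 = 17.95 mm
Layer 780–590 hPa: Δp = 190 hPa = 19000 Pa, q̄ = 0.00279 kg/kg → 0.00279 × 19000 / 9.8 = 5.41 mm
Layer 590–430 hPa: Δp = 160 hPa = 16000 Pa, q̄ = 0.00108 kg/kg → 0.00108 × 16000 / 9.8 = 1.76 mm
Layer 430–360 hPa: Δp = 70 hPa = 7000 Pa, q̄ = 0.00152 kg/kg → 0.00152 × 7000 / 9.8 = 1.09 mm
Layer 360–250 hPa: Δp = 110 hPa = 11000 Pa, q̄ = 0.000272 kg/kg → 0.000272 × 11000 / 9.8 = 0.31 mm
PW = 17.95 + 5.41 + 1.76 + 1.09 + 0.31 = 26.52 ≈ 26.5 mm.

PW ≈ 26.5 mm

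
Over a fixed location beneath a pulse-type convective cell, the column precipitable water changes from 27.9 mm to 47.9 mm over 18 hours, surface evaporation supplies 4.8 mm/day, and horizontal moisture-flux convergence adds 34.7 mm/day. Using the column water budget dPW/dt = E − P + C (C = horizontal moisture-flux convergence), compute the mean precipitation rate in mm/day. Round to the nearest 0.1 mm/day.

dPW/dt = (47.9 − 27.9) mm / (18/24 day) = +26.667 mm/day.
P = E + C − dPW/dt = 4.8 + (34.7) − (+26.667) = 12.8 mm/day.

P ≈ 12.8 mm/day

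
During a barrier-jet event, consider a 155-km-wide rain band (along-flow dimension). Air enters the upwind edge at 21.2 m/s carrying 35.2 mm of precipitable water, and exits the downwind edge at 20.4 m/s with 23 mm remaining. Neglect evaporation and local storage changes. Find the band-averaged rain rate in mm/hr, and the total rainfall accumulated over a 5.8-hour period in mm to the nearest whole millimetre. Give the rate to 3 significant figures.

R ≈ 6.43 mm/hr; total ≈ 37 mm

Column moisture flux per unit crosswind length is F = V × PW.
Inflow: F_in = 21.2 × 35.2 = 746.24 mm·m/s
Outflow: F_out = 20.4 × 23 = 469.2 mm·m/s
Steady-state rate R = (F_in − F_out)/L = (746.24 − 469.2) / 155000 m = 1.787e-03 mm/s.
R = 1.787e-03 × 3600 = 6.43 mm/hr.
Over 5.8 h: total = 6.43 × 5.8 = 37.294 ≈ 37 mm.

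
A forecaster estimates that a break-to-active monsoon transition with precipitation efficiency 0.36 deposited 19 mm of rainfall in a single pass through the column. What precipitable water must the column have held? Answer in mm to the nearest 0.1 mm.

PW = rainfall / ε = 19 / 0.36 = 52.8 mm.

PW ≈ 52.8 mm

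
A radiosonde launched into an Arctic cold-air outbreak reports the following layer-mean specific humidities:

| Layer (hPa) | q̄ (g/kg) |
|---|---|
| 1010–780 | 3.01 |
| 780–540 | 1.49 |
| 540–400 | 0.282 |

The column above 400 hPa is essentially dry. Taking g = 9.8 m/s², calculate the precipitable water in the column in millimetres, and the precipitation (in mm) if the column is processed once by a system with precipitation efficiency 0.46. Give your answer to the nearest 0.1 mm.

Precipitable water is the column-integrated vapour mass per unit area: PW = (1/g) Σ q̄ Δp, with q in kg/kg and Δp in Pa (1 kg/m² of water = 1 mm).
Layer 1010–780 hPa: Δp = 230 hPa = 23000 Pa, q̄ = 0.00301 kg/kg → 0.00301 × 23000 / 9.8 = 7.06 mm
Layer 780–540 hPa: Δp = 240 hPa = 24000 Pa, q̄ = 0.00149 kg/kg → 0.00149 × 24000 / 9.8 = 3.65 mm
Layer 540–400 hPa: Δp = 140 hPa = 14000 Pa, q̄ = 0.000282 kg/kg → 0.000282 × 14000 / 9.8 = 0.40 mm
PW = 7.06 + 3.65 + 0.40 = 11.11 ≈ 11.1 mm.
Precipitation = ε × PW = 0.46 × 11.1 = 5.1 mm.

PW ≈ 11.1 mm; precipitation ≈ 5.1 mm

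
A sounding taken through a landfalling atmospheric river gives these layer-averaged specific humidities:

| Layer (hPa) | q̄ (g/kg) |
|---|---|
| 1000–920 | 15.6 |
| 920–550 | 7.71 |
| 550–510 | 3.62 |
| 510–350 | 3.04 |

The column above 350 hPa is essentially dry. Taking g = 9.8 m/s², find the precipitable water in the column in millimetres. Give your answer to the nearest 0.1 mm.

PW ≈ 48.3 mm

Precipitable water is the column-integrated vapour mass per unit area: PW = (1/g) Σ q̄ Δp, with q in kg/kg and Δp in Pa (1 kg/m² of water = 1 mm).
Layer 1000–920 hPa: Δp = 80 hPa = 8000 Pa, q̄ = 0.0156 kg/kg → 0.0156 × 8000 / 9.8 = 12.73 mm
Layer 920–550 hPa: Δp = 370 hPa = 37000 Pa, q̄ = 0.00771 kg/kg → 0.00771 × 37000 / 9.8 = 29.11 mm
Layer 550–510 hPa: Δp = 40 hPa = 4000 Pa, q̄ = 0.00362 kg/kg → 0.00362 × 4000 / 9.8 = 1.48 mm
Layer 510–350 hPa: Δp = 160 hPa = 16000 Pa, q̄ = 0.00304 kg/kg → 0.00304 × 16000 / 9.8 = 4.96 mm
PW = 12.73 + 29.11 + 1.48 + 4.96 = 48.28 ≈ 48.3 mm.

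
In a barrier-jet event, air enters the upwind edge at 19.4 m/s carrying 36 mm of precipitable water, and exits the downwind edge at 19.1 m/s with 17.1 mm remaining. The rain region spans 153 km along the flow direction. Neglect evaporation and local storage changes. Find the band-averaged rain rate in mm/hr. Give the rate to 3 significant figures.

Column moisture flux per unit crosswind length is F = V × PW.
Inflow: F_in = 19.4 × 36 = 698.4 mm·m/s
Outflow: F_out = 19.1 × 17.1 = 326.61 mm·m/s
Steady-state rate R = (F_in − F_out)/L = (698.4 − 326.61) / 153000 m = 2.430e-03 mm/s.
R = 2.430e-03 × 3600 = 8.75 mm/hr.

R ≈ 8.75 mm/hr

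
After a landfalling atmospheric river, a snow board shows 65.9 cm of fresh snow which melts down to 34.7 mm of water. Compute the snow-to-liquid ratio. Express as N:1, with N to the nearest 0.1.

ratio ≈ 19.0

Ratio = snow depth / SWE = 659 mm / 34.7 mm = 19.0, i.e. 19.0:1.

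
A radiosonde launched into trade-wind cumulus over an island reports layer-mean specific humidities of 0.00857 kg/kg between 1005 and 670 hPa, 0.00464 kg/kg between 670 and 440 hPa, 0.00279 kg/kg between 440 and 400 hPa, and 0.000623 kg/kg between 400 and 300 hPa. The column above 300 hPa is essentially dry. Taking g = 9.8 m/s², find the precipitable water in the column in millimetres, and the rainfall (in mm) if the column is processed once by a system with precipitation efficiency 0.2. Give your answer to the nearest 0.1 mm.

Precipitable water is the column-integrated vapour mass per unit area: PW = (1/g) Σ q̄ Δp, with q in kg/kg and Δp in Pa (1 kg/m² of water = 1 mm).
Layer 1005–670 hPa: Δp = 335 hPa = 33500 Pa, q̄ = 0.00857 kg/kg → 0.00857 × 33500 / 9.8 = 29.30 mm
Layer 670–440 hPa: Δp = 230 hPa = 23000 Pa, q̄ = 0.00464 kg/kg → 0.00464 × 23000 / 9.8 = 10.89 mm
Layer 440–400 hPa: Δp = 40 hPa = 4000 Pa, q̄ = 0.00279 kg/kg → 0.00279 × 4000 / 9.8 = 1.14 mm
Layer 400–300 hPa: Δp = 100 hPa = 10000 Pa, q̄ = 0.000623 kg/kg → 0.000623 × 10000 / 9.8 = 0.64 mm
PW = 29.30 + 10.89 + 1.14 + 0.64 = 41.97 ≈ 42.0 mm.
Rainfall = ε × PW = 0.2 × 42.0 = 8.4 mm.

PW ≈ 42.0 mm; rainfall ≈ 8.4 mm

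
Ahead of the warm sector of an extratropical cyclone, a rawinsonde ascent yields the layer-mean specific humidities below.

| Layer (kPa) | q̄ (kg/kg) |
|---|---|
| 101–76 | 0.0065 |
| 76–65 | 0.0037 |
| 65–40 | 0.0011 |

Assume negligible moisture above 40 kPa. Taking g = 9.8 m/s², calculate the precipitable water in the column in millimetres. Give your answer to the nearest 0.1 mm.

PW ≈ 23.5 mm

Precipitable water is the column-integrated vapour mass per unit area: PW = (1/g) Σ q̄ Δp, with q in kg/kg and Δp in Pa (1 kg/m² of water = 1 mm).
Layer 101–76 kPa: Δp = 250 hPa = 25000 Pa, q̄ = 0.0065 kg/kg → 0.0065 × 25000 / 9.8 = 16.58 mm
Layer 76–65 kPa: Δp = 110 hPa = 11000 Pa, q̄ = 0.0037 kg/kg → 0.0037 × 11000 / 9.8 = 4.15 mm
Layer 65–40 kPa: Δp = 250 hPa = 25000 Pa, q̄ = 0.0011 kg/kg → 0.0011 × 25000 / 9.8 = 2.81 mm
PW = 16.58 + 4.15 + 2.81 = 23.54 ≈ 23.5 mm.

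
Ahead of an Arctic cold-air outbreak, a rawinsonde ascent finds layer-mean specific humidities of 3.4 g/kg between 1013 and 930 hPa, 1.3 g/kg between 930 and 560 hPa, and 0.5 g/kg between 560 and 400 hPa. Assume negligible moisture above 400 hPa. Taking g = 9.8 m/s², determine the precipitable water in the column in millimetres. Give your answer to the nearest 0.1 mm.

Precipitable water is the column-integrated vapour mass per unit area: PW = (1/g) Σ q̄ Δp, with q in kg/kg and Δp in Pa (1 kg/m² of water = 1 mm).
Layer 1013–930 hPa: Δp = 83 hPa = 8300 Pa, q̄ = 0.0034 kg/kg → 0.0034 × 8300 / 9.8 = 2.88 mm
Layer 930–560 hPa: Δp = 370 hPa = 37000 Pa, q̄ = 0.0013 kg/kg → 0.0013 × 37000 / 9.8 = 4.91 mm
Layer 560–400 hPa: Δp = 160 hPa = 16000 Pa, q̄ = 0.0005 kg/kg → 0.0005 × 16000 / 9.8 = 0.82 mm
PW = 2.88 + 4.91 + 0.82 = 8.61 ≈ 8.6 mm.

PW ≈ 8.6 mm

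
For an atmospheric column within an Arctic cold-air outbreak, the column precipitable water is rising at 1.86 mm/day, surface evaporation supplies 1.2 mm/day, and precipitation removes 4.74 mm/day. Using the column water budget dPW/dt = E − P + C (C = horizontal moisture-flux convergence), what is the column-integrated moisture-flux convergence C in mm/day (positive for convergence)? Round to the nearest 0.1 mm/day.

C ≈ 5.4 mm/day

dPW/dt = +1.86 mm/day.
C = dPW/dt − E + P = (+1.86) − 1.2 + 4.74 = 5.4 mm/day.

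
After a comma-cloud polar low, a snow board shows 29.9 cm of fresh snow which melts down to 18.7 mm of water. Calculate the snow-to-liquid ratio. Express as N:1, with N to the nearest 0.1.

ratio ≈ 16.0

Ratio = snow depth / SWE = 299 mm / 18.7 mm = 16.0, i.e. 16.0:1.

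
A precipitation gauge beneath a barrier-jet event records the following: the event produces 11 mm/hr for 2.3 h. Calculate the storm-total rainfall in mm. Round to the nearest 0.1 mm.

Total = Σ Rᵢ Δtᵢ = 11 × 2.3
      = 25.3 = 25.3 mm.

total ≈ 25.3 mm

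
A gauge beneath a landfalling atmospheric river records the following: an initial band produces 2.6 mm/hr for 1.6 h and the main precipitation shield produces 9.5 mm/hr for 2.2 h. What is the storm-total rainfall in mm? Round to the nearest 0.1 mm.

Total = Σ Rᵢ Δtᵢ = 2.6 × 1.6 + 9.5 × 2.2
      = 4.16 + 20.9 = 25.1 mm.

total ≈ 25.1 mm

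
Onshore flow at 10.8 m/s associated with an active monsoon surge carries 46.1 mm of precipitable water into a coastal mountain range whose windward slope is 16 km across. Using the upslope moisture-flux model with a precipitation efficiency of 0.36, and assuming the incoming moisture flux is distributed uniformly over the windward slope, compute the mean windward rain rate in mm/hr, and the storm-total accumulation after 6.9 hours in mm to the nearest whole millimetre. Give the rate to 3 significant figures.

Incoming column moisture flux per unit ridge length: F = V × PW = 10.8 × 46.1 = 497.88 mm·m/s.
Spread over the 16 km slope with efficiency ε = 0.36: R = ε·F/W = 0.36 × 497.88 / 16000 m = 1.120e-02 mm/s.
R = 1.120e-02 × 3600 = 40.3 mm/hr.
Over 6.9 h: total = 40.3 × 6.9 = 278.07 ≈ 278 mm.

R ≈ 40.3 mm/hr; total ≈ 278 mm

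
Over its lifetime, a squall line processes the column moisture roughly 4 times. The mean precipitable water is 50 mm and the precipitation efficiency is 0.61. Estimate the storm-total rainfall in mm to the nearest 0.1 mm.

rainfall ≈ 122.0 mm

Each cycle deposits ε × PW = 0.61 × 50 = 30.5 mm.
Over 4 cycles: 4 × 30.5 = 122.0 mm.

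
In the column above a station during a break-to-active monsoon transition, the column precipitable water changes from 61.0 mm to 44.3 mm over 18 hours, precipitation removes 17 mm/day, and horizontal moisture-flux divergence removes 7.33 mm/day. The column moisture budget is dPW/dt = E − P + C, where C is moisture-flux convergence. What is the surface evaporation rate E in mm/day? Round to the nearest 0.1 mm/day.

dPW/dt = (44.3 − 61.0) mm / (18/24 day) = -22.267 mm/day.
E = dPW/dt + P − C = (-22.267) + 17 − (-7.33) = 2.1 mm/day.

E ≈ 2.1 mm/day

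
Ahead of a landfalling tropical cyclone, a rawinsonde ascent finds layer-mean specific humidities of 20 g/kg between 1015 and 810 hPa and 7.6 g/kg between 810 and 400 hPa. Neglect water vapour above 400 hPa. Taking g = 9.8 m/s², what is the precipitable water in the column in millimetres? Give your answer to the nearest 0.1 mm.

PW ≈ 73.6 mm

Precipitable water is the column-integrated vapour mass per unit area: PW = (1/g) Σ q̄ Δp, with q in kg/kg and Δp in Pa (1 kg/m² of water = 1 mm).
Layer 1015–810 hPa: Δp = 205 hPa = 20500 Pa, q̄ = 0.02 kg/kg → 0.02 × 20500 / 9.8 = 41.84 mm
Layer 810–400 hPa: Δp = 410 hPa = 41000 Pa, q̄ = 0.0076 kg/kg → 0.0076 × 41000 / 9.8 = 31.80 mm
PW = 41.84 + 31.80 = 73.64 ≈ 73.6 mm.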